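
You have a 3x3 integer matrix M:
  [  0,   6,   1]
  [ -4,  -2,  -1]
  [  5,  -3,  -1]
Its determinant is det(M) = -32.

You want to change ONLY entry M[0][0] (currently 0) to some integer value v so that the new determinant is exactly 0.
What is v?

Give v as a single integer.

Answer: -32

Derivation:
det is linear in entry M[0][0]: det = old_det + (v - 0) * C_00
Cofactor C_00 = -1
Want det = 0: -32 + (v - 0) * -1 = 0
  (v - 0) = 32 / -1 = -32
  v = 0 + (-32) = -32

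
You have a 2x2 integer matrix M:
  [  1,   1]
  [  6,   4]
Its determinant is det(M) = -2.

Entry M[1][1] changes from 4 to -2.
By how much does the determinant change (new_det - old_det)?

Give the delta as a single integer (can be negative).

Answer: -6

Derivation:
Cofactor C_11 = 1
Entry delta = -2 - 4 = -6
Det delta = entry_delta * cofactor = -6 * 1 = -6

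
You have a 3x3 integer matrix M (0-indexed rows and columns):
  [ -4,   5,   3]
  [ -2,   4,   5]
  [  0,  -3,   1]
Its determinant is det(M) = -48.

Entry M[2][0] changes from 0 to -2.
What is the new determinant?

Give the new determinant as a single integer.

det is linear in row 2: changing M[2][0] by delta changes det by delta * cofactor(2,0).
Cofactor C_20 = (-1)^(2+0) * minor(2,0) = 13
Entry delta = -2 - 0 = -2
Det delta = -2 * 13 = -26
New det = -48 + -26 = -74

Answer: -74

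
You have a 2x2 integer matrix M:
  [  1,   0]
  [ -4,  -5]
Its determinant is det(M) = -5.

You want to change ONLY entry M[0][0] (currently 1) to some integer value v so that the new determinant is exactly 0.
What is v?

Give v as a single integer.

det is linear in entry M[0][0]: det = old_det + (v - 1) * C_00
Cofactor C_00 = -5
Want det = 0: -5 + (v - 1) * -5 = 0
  (v - 1) = 5 / -5 = -1
  v = 1 + (-1) = 0

Answer: 0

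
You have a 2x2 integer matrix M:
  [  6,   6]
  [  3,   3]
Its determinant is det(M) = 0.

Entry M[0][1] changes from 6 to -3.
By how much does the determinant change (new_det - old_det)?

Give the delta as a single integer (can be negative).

Answer: 27

Derivation:
Cofactor C_01 = -3
Entry delta = -3 - 6 = -9
Det delta = entry_delta * cofactor = -9 * -3 = 27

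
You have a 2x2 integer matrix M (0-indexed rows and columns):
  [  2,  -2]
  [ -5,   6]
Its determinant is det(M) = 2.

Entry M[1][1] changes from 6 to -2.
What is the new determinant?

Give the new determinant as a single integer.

Answer: -14

Derivation:
det is linear in row 1: changing M[1][1] by delta changes det by delta * cofactor(1,1).
Cofactor C_11 = (-1)^(1+1) * minor(1,1) = 2
Entry delta = -2 - 6 = -8
Det delta = -8 * 2 = -16
New det = 2 + -16 = -14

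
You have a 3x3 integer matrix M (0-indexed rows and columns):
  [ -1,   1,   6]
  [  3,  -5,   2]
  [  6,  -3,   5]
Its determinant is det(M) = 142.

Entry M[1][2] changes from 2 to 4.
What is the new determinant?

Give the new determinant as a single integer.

det is linear in row 1: changing M[1][2] by delta changes det by delta * cofactor(1,2).
Cofactor C_12 = (-1)^(1+2) * minor(1,2) = 3
Entry delta = 4 - 2 = 2
Det delta = 2 * 3 = 6
New det = 142 + 6 = 148

Answer: 148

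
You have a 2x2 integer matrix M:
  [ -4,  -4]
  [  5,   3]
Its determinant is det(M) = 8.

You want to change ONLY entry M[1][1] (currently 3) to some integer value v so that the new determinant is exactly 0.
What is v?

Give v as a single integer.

Answer: 5

Derivation:
det is linear in entry M[1][1]: det = old_det + (v - 3) * C_11
Cofactor C_11 = -4
Want det = 0: 8 + (v - 3) * -4 = 0
  (v - 3) = -8 / -4 = 2
  v = 3 + (2) = 5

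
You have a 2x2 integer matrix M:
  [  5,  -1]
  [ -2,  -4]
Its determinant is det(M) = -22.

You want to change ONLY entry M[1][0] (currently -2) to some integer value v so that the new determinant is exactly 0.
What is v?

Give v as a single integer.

det is linear in entry M[1][0]: det = old_det + (v - -2) * C_10
Cofactor C_10 = 1
Want det = 0: -22 + (v - -2) * 1 = 0
  (v - -2) = 22 / 1 = 22
  v = -2 + (22) = 20

Answer: 20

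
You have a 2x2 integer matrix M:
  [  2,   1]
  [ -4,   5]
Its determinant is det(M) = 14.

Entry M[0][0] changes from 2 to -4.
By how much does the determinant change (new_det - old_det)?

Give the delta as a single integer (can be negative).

Answer: -30

Derivation:
Cofactor C_00 = 5
Entry delta = -4 - 2 = -6
Det delta = entry_delta * cofactor = -6 * 5 = -30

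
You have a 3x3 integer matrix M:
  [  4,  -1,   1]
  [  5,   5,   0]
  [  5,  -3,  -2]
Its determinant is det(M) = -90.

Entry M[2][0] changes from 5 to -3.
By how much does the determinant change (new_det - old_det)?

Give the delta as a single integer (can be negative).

Cofactor C_20 = -5
Entry delta = -3 - 5 = -8
Det delta = entry_delta * cofactor = -8 * -5 = 40

Answer: 40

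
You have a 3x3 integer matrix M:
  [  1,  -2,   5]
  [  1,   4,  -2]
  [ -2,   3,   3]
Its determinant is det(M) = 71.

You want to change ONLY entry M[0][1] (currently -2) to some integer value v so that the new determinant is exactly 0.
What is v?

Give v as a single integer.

Answer: -73

Derivation:
det is linear in entry M[0][1]: det = old_det + (v - -2) * C_01
Cofactor C_01 = 1
Want det = 0: 71 + (v - -2) * 1 = 0
  (v - -2) = -71 / 1 = -71
  v = -2 + (-71) = -73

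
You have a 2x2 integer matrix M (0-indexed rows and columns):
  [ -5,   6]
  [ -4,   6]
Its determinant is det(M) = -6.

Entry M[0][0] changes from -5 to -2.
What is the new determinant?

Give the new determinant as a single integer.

det is linear in row 0: changing M[0][0] by delta changes det by delta * cofactor(0,0).
Cofactor C_00 = (-1)^(0+0) * minor(0,0) = 6
Entry delta = -2 - -5 = 3
Det delta = 3 * 6 = 18
New det = -6 + 18 = 12

Answer: 12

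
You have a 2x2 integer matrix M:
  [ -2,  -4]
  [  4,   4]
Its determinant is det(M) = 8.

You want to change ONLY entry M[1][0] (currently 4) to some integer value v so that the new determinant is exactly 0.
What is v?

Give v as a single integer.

Answer: 2

Derivation:
det is linear in entry M[1][0]: det = old_det + (v - 4) * C_10
Cofactor C_10 = 4
Want det = 0: 8 + (v - 4) * 4 = 0
  (v - 4) = -8 / 4 = -2
  v = 4 + (-2) = 2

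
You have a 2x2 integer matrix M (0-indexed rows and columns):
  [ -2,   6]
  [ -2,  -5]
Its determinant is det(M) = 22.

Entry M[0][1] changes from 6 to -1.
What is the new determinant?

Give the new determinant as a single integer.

det is linear in row 0: changing M[0][1] by delta changes det by delta * cofactor(0,1).
Cofactor C_01 = (-1)^(0+1) * minor(0,1) = 2
Entry delta = -1 - 6 = -7
Det delta = -7 * 2 = -14
New det = 22 + -14 = 8

Answer: 8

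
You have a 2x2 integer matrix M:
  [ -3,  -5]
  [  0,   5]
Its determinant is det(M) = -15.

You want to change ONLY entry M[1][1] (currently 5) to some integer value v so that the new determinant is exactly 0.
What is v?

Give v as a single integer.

Answer: 0

Derivation:
det is linear in entry M[1][1]: det = old_det + (v - 5) * C_11
Cofactor C_11 = -3
Want det = 0: -15 + (v - 5) * -3 = 0
  (v - 5) = 15 / -3 = -5
  v = 5 + (-5) = 0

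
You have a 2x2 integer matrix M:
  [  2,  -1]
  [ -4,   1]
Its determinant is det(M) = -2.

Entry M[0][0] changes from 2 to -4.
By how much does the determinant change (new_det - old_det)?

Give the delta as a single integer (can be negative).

Answer: -6

Derivation:
Cofactor C_00 = 1
Entry delta = -4 - 2 = -6
Det delta = entry_delta * cofactor = -6 * 1 = -6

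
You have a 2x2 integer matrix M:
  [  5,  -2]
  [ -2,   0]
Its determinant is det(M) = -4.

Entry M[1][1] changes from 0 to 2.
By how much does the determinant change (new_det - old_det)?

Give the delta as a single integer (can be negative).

Cofactor C_11 = 5
Entry delta = 2 - 0 = 2
Det delta = entry_delta * cofactor = 2 * 5 = 10

Answer: 10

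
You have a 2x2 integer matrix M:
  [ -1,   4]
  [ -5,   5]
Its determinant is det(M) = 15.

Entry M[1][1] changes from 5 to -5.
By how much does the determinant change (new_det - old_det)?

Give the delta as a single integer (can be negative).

Cofactor C_11 = -1
Entry delta = -5 - 5 = -10
Det delta = entry_delta * cofactor = -10 * -1 = 10

Answer: 10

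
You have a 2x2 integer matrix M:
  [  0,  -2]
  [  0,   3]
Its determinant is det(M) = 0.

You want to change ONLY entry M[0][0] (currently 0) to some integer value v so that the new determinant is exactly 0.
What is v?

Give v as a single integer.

det is linear in entry M[0][0]: det = old_det + (v - 0) * C_00
Cofactor C_00 = 3
Want det = 0: 0 + (v - 0) * 3 = 0
  (v - 0) = 0 / 3 = 0
  v = 0 + (0) = 0

Answer: 0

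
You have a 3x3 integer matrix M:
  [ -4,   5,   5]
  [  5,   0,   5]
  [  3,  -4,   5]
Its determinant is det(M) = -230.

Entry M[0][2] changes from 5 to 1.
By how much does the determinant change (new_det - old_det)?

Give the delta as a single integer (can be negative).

Answer: 80

Derivation:
Cofactor C_02 = -20
Entry delta = 1 - 5 = -4
Det delta = entry_delta * cofactor = -4 * -20 = 80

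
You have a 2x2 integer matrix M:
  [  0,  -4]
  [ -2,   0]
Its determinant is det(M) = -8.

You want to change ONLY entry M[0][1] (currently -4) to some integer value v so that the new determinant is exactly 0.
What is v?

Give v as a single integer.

det is linear in entry M[0][1]: det = old_det + (v - -4) * C_01
Cofactor C_01 = 2
Want det = 0: -8 + (v - -4) * 2 = 0
  (v - -4) = 8 / 2 = 4
  v = -4 + (4) = 0

Answer: 0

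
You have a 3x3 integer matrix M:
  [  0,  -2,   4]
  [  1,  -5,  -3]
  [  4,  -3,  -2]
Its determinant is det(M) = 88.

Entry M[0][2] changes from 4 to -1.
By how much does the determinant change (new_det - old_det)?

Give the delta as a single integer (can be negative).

Answer: -85

Derivation:
Cofactor C_02 = 17
Entry delta = -1 - 4 = -5
Det delta = entry_delta * cofactor = -5 * 17 = -85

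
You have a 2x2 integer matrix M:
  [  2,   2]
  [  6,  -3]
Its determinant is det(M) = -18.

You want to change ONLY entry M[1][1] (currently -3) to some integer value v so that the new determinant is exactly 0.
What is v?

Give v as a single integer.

Answer: 6

Derivation:
det is linear in entry M[1][1]: det = old_det + (v - -3) * C_11
Cofactor C_11 = 2
Want det = 0: -18 + (v - -3) * 2 = 0
  (v - -3) = 18 / 2 = 9
  v = -3 + (9) = 6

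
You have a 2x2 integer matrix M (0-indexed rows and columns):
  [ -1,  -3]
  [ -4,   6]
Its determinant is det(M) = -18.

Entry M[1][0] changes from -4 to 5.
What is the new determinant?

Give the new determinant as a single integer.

Answer: 9

Derivation:
det is linear in row 1: changing M[1][0] by delta changes det by delta * cofactor(1,0).
Cofactor C_10 = (-1)^(1+0) * minor(1,0) = 3
Entry delta = 5 - -4 = 9
Det delta = 9 * 3 = 27
New det = -18 + 27 = 9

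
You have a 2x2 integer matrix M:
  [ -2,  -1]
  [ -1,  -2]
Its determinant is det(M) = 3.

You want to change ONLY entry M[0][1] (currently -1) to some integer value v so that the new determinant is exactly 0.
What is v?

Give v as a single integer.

Answer: -4

Derivation:
det is linear in entry M[0][1]: det = old_det + (v - -1) * C_01
Cofactor C_01 = 1
Want det = 0: 3 + (v - -1) * 1 = 0
  (v - -1) = -3 / 1 = -3
  v = -1 + (-3) = -4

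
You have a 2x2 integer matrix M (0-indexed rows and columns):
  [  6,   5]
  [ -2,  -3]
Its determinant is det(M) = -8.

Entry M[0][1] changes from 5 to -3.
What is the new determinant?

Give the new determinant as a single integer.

det is linear in row 0: changing M[0][1] by delta changes det by delta * cofactor(0,1).
Cofactor C_01 = (-1)^(0+1) * minor(0,1) = 2
Entry delta = -3 - 5 = -8
Det delta = -8 * 2 = -16
New det = -8 + -16 = -24

Answer: -24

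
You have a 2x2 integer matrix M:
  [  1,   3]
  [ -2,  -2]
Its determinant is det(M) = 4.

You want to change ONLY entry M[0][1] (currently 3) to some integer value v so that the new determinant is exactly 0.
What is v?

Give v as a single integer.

det is linear in entry M[0][1]: det = old_det + (v - 3) * C_01
Cofactor C_01 = 2
Want det = 0: 4 + (v - 3) * 2 = 0
  (v - 3) = -4 / 2 = -2
  v = 3 + (-2) = 1

Answer: 1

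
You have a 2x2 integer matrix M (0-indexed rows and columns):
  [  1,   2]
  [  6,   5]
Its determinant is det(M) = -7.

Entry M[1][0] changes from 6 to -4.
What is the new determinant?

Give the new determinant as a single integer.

det is linear in row 1: changing M[1][0] by delta changes det by delta * cofactor(1,0).
Cofactor C_10 = (-1)^(1+0) * minor(1,0) = -2
Entry delta = -4 - 6 = -10
Det delta = -10 * -2 = 20
New det = -7 + 20 = 13

Answer: 13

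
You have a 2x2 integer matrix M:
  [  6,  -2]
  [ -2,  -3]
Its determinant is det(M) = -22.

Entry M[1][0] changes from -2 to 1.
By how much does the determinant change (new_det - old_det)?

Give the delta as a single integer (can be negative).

Answer: 6

Derivation:
Cofactor C_10 = 2
Entry delta = 1 - -2 = 3
Det delta = entry_delta * cofactor = 3 * 2 = 6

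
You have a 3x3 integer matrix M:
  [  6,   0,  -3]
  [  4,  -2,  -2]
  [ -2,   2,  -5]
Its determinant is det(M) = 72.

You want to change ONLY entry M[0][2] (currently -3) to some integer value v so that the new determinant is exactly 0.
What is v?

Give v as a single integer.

det is linear in entry M[0][2]: det = old_det + (v - -3) * C_02
Cofactor C_02 = 4
Want det = 0: 72 + (v - -3) * 4 = 0
  (v - -3) = -72 / 4 = -18
  v = -3 + (-18) = -21

Answer: -21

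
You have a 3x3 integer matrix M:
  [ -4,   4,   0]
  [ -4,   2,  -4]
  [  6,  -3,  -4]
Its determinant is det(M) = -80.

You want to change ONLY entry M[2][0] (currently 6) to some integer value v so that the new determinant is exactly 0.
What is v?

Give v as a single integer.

Answer: 1

Derivation:
det is linear in entry M[2][0]: det = old_det + (v - 6) * C_20
Cofactor C_20 = -16
Want det = 0: -80 + (v - 6) * -16 = 0
  (v - 6) = 80 / -16 = -5
  v = 6 + (-5) = 1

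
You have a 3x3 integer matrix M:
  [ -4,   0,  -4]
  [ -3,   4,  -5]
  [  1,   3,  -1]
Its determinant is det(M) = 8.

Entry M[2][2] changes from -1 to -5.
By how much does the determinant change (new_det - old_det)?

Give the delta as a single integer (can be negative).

Answer: 64

Derivation:
Cofactor C_22 = -16
Entry delta = -5 - -1 = -4
Det delta = entry_delta * cofactor = -4 * -16 = 64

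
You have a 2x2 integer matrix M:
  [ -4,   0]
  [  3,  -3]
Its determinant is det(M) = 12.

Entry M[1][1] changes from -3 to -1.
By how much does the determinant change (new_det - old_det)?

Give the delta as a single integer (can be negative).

Answer: -8

Derivation:
Cofactor C_11 = -4
Entry delta = -1 - -3 = 2
Det delta = entry_delta * cofactor = 2 * -4 = -8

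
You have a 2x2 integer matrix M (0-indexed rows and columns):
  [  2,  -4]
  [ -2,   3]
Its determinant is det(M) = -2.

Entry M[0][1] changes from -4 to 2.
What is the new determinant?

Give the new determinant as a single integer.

Answer: 10

Derivation:
det is linear in row 0: changing M[0][1] by delta changes det by delta * cofactor(0,1).
Cofactor C_01 = (-1)^(0+1) * minor(0,1) = 2
Entry delta = 2 - -4 = 6
Det delta = 6 * 2 = 12
New det = -2 + 12 = 10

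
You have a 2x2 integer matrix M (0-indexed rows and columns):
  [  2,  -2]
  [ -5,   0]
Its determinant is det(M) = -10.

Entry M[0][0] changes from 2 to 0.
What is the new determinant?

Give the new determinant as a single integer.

Answer: -10

Derivation:
det is linear in row 0: changing M[0][0] by delta changes det by delta * cofactor(0,0).
Cofactor C_00 = (-1)^(0+0) * minor(0,0) = 0
Entry delta = 0 - 2 = -2
Det delta = -2 * 0 = 0
New det = -10 + 0 = -10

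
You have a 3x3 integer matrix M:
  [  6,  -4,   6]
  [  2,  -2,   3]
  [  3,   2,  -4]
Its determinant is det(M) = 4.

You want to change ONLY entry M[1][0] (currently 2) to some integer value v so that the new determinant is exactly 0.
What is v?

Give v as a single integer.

det is linear in entry M[1][0]: det = old_det + (v - 2) * C_10
Cofactor C_10 = -4
Want det = 0: 4 + (v - 2) * -4 = 0
  (v - 2) = -4 / -4 = 1
  v = 2 + (1) = 3

Answer: 3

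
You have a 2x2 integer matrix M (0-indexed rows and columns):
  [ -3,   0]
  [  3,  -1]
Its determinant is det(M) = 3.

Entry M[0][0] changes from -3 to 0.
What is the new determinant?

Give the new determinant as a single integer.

det is linear in row 0: changing M[0][0] by delta changes det by delta * cofactor(0,0).
Cofactor C_00 = (-1)^(0+0) * minor(0,0) = -1
Entry delta = 0 - -3 = 3
Det delta = 3 * -1 = -3
New det = 3 + -3 = 0

Answer: 0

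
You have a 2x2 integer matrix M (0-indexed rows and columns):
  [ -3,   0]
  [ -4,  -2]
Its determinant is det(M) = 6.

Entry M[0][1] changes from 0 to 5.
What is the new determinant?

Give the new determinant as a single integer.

Answer: 26

Derivation:
det is linear in row 0: changing M[0][1] by delta changes det by delta * cofactor(0,1).
Cofactor C_01 = (-1)^(0+1) * minor(0,1) = 4
Entry delta = 5 - 0 = 5
Det delta = 5 * 4 = 20
New det = 6 + 20 = 26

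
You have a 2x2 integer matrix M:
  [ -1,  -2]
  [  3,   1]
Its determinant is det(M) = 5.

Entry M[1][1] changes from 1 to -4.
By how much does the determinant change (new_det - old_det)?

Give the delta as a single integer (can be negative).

Cofactor C_11 = -1
Entry delta = -4 - 1 = -5
Det delta = entry_delta * cofactor = -5 * -1 = 5

Answer: 5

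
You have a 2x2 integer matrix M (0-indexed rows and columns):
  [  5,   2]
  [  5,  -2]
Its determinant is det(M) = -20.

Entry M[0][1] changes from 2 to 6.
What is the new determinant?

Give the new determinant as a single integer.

det is linear in row 0: changing M[0][1] by delta changes det by delta * cofactor(0,1).
Cofactor C_01 = (-1)^(0+1) * minor(0,1) = -5
Entry delta = 6 - 2 = 4
Det delta = 4 * -5 = -20
New det = -20 + -20 = -40

Answer: -40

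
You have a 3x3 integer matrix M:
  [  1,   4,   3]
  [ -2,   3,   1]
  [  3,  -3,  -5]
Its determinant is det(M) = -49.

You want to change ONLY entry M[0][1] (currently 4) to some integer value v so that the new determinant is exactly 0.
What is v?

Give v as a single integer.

det is linear in entry M[0][1]: det = old_det + (v - 4) * C_01
Cofactor C_01 = -7
Want det = 0: -49 + (v - 4) * -7 = 0
  (v - 4) = 49 / -7 = -7
  v = 4 + (-7) = -3

Answer: -3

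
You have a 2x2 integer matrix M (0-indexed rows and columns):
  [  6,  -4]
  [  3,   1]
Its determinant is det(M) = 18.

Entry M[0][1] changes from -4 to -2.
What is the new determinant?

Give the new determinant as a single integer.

Answer: 12

Derivation:
det is linear in row 0: changing M[0][1] by delta changes det by delta * cofactor(0,1).
Cofactor C_01 = (-1)^(0+1) * minor(0,1) = -3
Entry delta = -2 - -4 = 2
Det delta = 2 * -3 = -6
New det = 18 + -6 = 12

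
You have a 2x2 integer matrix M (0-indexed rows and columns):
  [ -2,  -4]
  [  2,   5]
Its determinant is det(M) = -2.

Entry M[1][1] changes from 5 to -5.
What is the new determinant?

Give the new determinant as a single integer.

Answer: 18

Derivation:
det is linear in row 1: changing M[1][1] by delta changes det by delta * cofactor(1,1).
Cofactor C_11 = (-1)^(1+1) * minor(1,1) = -2
Entry delta = -5 - 5 = -10
Det delta = -10 * -2 = 20
New det = -2 + 20 = 18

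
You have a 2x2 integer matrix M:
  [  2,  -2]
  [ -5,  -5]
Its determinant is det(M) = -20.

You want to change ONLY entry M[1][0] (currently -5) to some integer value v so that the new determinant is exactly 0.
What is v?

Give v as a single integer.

det is linear in entry M[1][0]: det = old_det + (v - -5) * C_10
Cofactor C_10 = 2
Want det = 0: -20 + (v - -5) * 2 = 0
  (v - -5) = 20 / 2 = 10
  v = -5 + (10) = 5

Answer: 5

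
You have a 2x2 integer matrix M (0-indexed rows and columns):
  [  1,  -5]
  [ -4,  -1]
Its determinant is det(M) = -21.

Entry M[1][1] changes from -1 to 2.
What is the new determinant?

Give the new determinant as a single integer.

Answer: -18

Derivation:
det is linear in row 1: changing M[1][1] by delta changes det by delta * cofactor(1,1).
Cofactor C_11 = (-1)^(1+1) * minor(1,1) = 1
Entry delta = 2 - -1 = 3
Det delta = 3 * 1 = 3
New det = -21 + 3 = -18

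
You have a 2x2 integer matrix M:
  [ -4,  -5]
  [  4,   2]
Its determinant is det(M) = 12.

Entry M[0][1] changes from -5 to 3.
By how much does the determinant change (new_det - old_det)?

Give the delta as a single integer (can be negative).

Cofactor C_01 = -4
Entry delta = 3 - -5 = 8
Det delta = entry_delta * cofactor = 8 * -4 = -32

Answer: -32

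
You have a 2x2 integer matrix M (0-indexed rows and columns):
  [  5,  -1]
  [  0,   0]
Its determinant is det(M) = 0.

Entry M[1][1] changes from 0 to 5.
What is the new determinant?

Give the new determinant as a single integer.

det is linear in row 1: changing M[1][1] by delta changes det by delta * cofactor(1,1).
Cofactor C_11 = (-1)^(1+1) * minor(1,1) = 5
Entry delta = 5 - 0 = 5
Det delta = 5 * 5 = 25
New det = 0 + 25 = 25

Answer: 25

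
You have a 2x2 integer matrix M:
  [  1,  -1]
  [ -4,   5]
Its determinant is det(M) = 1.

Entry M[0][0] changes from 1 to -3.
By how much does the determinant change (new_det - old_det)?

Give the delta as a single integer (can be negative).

Cofactor C_00 = 5
Entry delta = -3 - 1 = -4
Det delta = entry_delta * cofactor = -4 * 5 = -20

Answer: -20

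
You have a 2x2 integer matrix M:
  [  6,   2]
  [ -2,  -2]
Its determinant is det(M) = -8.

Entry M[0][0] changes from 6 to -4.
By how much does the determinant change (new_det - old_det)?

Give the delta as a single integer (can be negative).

Answer: 20

Derivation:
Cofactor C_00 = -2
Entry delta = -4 - 6 = -10
Det delta = entry_delta * cofactor = -10 * -2 = 20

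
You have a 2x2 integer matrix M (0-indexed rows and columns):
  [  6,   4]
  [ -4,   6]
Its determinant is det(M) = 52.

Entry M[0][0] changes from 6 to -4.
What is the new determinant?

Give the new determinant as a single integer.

det is linear in row 0: changing M[0][0] by delta changes det by delta * cofactor(0,0).
Cofactor C_00 = (-1)^(0+0) * minor(0,0) = 6
Entry delta = -4 - 6 = -10
Det delta = -10 * 6 = -60
New det = 52 + -60 = -8

Answer: -8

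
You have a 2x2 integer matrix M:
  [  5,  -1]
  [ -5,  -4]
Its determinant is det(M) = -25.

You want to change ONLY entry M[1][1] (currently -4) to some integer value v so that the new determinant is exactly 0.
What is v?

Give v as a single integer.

det is linear in entry M[1][1]: det = old_det + (v - -4) * C_11
Cofactor C_11 = 5
Want det = 0: -25 + (v - -4) * 5 = 0
  (v - -4) = 25 / 5 = 5
  v = -4 + (5) = 1

Answer: 1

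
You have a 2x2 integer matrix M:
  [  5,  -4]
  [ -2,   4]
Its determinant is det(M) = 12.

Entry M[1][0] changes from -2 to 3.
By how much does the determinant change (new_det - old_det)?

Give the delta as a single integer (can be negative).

Cofactor C_10 = 4
Entry delta = 3 - -2 = 5
Det delta = entry_delta * cofactor = 5 * 4 = 20

Answer: 20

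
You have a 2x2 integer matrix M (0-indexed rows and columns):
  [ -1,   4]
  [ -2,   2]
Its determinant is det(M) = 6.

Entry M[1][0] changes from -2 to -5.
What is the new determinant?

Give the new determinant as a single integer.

Answer: 18

Derivation:
det is linear in row 1: changing M[1][0] by delta changes det by delta * cofactor(1,0).
Cofactor C_10 = (-1)^(1+0) * minor(1,0) = -4
Entry delta = -5 - -2 = -3
Det delta = -3 * -4 = 12
New det = 6 + 12 = 18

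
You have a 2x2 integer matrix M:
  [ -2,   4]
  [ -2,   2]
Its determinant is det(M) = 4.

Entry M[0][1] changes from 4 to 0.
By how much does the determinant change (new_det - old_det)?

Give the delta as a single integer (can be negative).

Answer: -8

Derivation:
Cofactor C_01 = 2
Entry delta = 0 - 4 = -4
Det delta = entry_delta * cofactor = -4 * 2 = -8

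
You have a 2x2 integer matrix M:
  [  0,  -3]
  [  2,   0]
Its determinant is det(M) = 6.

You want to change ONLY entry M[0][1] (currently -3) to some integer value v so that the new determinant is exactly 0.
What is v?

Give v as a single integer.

Answer: 0

Derivation:
det is linear in entry M[0][1]: det = old_det + (v - -3) * C_01
Cofactor C_01 = -2
Want det = 0: 6 + (v - -3) * -2 = 0
  (v - -3) = -6 / -2 = 3
  v = -3 + (3) = 0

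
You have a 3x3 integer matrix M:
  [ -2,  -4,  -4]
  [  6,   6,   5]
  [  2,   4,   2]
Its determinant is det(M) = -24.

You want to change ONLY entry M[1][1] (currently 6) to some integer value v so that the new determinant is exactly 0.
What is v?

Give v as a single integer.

Answer: 12

Derivation:
det is linear in entry M[1][1]: det = old_det + (v - 6) * C_11
Cofactor C_11 = 4
Want det = 0: -24 + (v - 6) * 4 = 0
  (v - 6) = 24 / 4 = 6
  v = 6 + (6) = 12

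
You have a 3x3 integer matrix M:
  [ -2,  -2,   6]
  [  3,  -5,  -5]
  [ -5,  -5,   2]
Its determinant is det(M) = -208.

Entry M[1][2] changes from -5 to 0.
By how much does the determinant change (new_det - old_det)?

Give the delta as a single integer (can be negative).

Answer: 0

Derivation:
Cofactor C_12 = 0
Entry delta = 0 - -5 = 5
Det delta = entry_delta * cofactor = 5 * 0 = 0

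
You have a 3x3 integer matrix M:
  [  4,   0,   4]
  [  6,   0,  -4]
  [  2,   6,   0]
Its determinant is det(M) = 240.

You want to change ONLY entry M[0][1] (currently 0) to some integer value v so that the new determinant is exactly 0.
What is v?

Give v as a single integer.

det is linear in entry M[0][1]: det = old_det + (v - 0) * C_01
Cofactor C_01 = -8
Want det = 0: 240 + (v - 0) * -8 = 0
  (v - 0) = -240 / -8 = 30
  v = 0 + (30) = 30

Answer: 30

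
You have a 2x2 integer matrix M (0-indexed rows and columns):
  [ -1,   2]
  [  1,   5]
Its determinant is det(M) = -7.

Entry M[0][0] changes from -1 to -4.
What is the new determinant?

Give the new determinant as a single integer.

Answer: -22

Derivation:
det is linear in row 0: changing M[0][0] by delta changes det by delta * cofactor(0,0).
Cofactor C_00 = (-1)^(0+0) * minor(0,0) = 5
Entry delta = -4 - -1 = -3
Det delta = -3 * 5 = -15
New det = -7 + -15 = -22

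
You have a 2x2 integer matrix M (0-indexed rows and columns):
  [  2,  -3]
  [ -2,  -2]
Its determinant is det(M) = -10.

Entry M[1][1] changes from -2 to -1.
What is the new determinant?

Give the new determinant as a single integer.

det is linear in row 1: changing M[1][1] by delta changes det by delta * cofactor(1,1).
Cofactor C_11 = (-1)^(1+1) * minor(1,1) = 2
Entry delta = -1 - -2 = 1
Det delta = 1 * 2 = 2
New det = -10 + 2 = -8

Answer: -8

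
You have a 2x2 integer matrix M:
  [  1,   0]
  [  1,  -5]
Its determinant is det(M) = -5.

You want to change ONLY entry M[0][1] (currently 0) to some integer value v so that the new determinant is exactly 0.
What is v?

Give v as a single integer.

Answer: -5

Derivation:
det is linear in entry M[0][1]: det = old_det + (v - 0) * C_01
Cofactor C_01 = -1
Want det = 0: -5 + (v - 0) * -1 = 0
  (v - 0) = 5 / -1 = -5
  v = 0 + (-5) = -5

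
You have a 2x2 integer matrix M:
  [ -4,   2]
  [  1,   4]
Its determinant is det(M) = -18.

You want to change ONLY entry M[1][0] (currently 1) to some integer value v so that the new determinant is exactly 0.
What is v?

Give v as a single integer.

det is linear in entry M[1][0]: det = old_det + (v - 1) * C_10
Cofactor C_10 = -2
Want det = 0: -18 + (v - 1) * -2 = 0
  (v - 1) = 18 / -2 = -9
  v = 1 + (-9) = -8

Answer: -8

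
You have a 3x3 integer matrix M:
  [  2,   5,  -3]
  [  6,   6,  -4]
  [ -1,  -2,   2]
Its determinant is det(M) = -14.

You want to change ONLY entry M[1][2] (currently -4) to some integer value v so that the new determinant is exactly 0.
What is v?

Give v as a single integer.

Answer: -18

Derivation:
det is linear in entry M[1][2]: det = old_det + (v - -4) * C_12
Cofactor C_12 = -1
Want det = 0: -14 + (v - -4) * -1 = 0
  (v - -4) = 14 / -1 = -14
  v = -4 + (-14) = -18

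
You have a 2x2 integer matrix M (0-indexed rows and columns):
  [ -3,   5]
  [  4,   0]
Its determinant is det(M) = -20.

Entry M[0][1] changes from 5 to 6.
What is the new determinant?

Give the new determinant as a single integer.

Answer: -24

Derivation:
det is linear in row 0: changing M[0][1] by delta changes det by delta * cofactor(0,1).
Cofactor C_01 = (-1)^(0+1) * minor(0,1) = -4
Entry delta = 6 - 5 = 1
Det delta = 1 * -4 = -4
New det = -20 + -4 = -24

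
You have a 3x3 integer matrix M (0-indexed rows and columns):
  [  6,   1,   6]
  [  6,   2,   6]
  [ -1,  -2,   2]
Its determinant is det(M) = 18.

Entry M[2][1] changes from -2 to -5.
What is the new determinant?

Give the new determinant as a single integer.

Answer: 18

Derivation:
det is linear in row 2: changing M[2][1] by delta changes det by delta * cofactor(2,1).
Cofactor C_21 = (-1)^(2+1) * minor(2,1) = 0
Entry delta = -5 - -2 = -3
Det delta = -3 * 0 = 0
New det = 18 + 0 = 18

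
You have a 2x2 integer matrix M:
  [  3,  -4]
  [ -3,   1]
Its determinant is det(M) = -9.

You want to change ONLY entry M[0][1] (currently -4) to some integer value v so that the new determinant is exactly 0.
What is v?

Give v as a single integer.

det is linear in entry M[0][1]: det = old_det + (v - -4) * C_01
Cofactor C_01 = 3
Want det = 0: -9 + (v - -4) * 3 = 0
  (v - -4) = 9 / 3 = 3
  v = -4 + (3) = -1

Answer: -1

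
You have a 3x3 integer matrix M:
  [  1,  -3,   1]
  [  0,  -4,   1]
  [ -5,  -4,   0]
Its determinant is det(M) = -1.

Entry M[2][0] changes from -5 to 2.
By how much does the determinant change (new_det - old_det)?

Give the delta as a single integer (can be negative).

Cofactor C_20 = 1
Entry delta = 2 - -5 = 7
Det delta = entry_delta * cofactor = 7 * 1 = 7

Answer: 7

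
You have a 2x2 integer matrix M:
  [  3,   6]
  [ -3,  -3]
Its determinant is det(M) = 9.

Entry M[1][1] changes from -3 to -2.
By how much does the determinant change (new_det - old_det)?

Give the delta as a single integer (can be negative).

Cofactor C_11 = 3
Entry delta = -2 - -3 = 1
Det delta = entry_delta * cofactor = 1 * 3 = 3

Answer: 3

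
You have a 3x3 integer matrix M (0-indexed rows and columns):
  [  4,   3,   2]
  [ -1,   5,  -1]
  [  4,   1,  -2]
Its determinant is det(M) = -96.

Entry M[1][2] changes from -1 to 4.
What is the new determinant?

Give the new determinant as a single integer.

Answer: -56

Derivation:
det is linear in row 1: changing M[1][2] by delta changes det by delta * cofactor(1,2).
Cofactor C_12 = (-1)^(1+2) * minor(1,2) = 8
Entry delta = 4 - -1 = 5
Det delta = 5 * 8 = 40
New det = -96 + 40 = -56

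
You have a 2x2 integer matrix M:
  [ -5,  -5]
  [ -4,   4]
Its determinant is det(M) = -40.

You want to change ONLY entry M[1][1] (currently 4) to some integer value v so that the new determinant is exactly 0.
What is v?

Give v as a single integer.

det is linear in entry M[1][1]: det = old_det + (v - 4) * C_11
Cofactor C_11 = -5
Want det = 0: -40 + (v - 4) * -5 = 0
  (v - 4) = 40 / -5 = -8
  v = 4 + (-8) = -4

Answer: -4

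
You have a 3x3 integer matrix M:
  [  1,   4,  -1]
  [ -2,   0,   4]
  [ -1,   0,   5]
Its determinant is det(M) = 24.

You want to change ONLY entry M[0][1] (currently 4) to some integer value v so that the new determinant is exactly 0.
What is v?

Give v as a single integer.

det is linear in entry M[0][1]: det = old_det + (v - 4) * C_01
Cofactor C_01 = 6
Want det = 0: 24 + (v - 4) * 6 = 0
  (v - 4) = -24 / 6 = -4
  v = 4 + (-4) = 0

Answer: 0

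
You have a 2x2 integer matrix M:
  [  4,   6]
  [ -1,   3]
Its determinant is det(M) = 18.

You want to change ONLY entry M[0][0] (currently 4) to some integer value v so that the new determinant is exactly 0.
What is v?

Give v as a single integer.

det is linear in entry M[0][0]: det = old_det + (v - 4) * C_00
Cofactor C_00 = 3
Want det = 0: 18 + (v - 4) * 3 = 0
  (v - 4) = -18 / 3 = -6
  v = 4 + (-6) = -2

Answer: -2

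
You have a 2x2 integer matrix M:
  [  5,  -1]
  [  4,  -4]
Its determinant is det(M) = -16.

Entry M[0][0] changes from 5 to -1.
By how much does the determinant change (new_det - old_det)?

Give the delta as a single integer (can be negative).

Cofactor C_00 = -4
Entry delta = -1 - 5 = -6
Det delta = entry_delta * cofactor = -6 * -4 = 24

Answer: 24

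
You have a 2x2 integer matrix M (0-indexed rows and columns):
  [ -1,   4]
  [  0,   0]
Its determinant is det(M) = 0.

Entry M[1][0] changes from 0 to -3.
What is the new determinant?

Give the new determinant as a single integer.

det is linear in row 1: changing M[1][0] by delta changes det by delta * cofactor(1,0).
Cofactor C_10 = (-1)^(1+0) * minor(1,0) = -4
Entry delta = -3 - 0 = -3
Det delta = -3 * -4 = 12
New det = 0 + 12 = 12

Answer: 12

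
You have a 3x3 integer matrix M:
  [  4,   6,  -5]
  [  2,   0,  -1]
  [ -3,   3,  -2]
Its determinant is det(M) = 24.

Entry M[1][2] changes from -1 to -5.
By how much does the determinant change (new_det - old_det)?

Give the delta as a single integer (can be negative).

Answer: 120

Derivation:
Cofactor C_12 = -30
Entry delta = -5 - -1 = -4
Det delta = entry_delta * cofactor = -4 * -30 = 120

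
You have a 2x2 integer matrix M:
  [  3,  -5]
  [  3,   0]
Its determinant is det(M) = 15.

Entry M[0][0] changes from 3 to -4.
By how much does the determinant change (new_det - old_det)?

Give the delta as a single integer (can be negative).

Answer: 0

Derivation:
Cofactor C_00 = 0
Entry delta = -4 - 3 = -7
Det delta = entry_delta * cofactor = -7 * 0 = 0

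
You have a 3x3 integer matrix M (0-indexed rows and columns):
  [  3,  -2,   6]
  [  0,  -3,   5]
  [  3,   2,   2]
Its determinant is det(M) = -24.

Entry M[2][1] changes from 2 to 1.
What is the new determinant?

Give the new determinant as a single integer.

Answer: -9

Derivation:
det is linear in row 2: changing M[2][1] by delta changes det by delta * cofactor(2,1).
Cofactor C_21 = (-1)^(2+1) * minor(2,1) = -15
Entry delta = 1 - 2 = -1
Det delta = -1 * -15 = 15
New det = -24 + 15 = -9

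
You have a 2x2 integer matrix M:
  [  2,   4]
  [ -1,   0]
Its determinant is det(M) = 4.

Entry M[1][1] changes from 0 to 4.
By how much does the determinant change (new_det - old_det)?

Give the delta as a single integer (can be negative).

Cofactor C_11 = 2
Entry delta = 4 - 0 = 4
Det delta = entry_delta * cofactor = 4 * 2 = 8

Answer: 8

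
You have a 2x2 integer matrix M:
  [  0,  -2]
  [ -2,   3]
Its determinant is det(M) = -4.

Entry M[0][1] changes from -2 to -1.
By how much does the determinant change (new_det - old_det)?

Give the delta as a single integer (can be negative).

Answer: 2

Derivation:
Cofactor C_01 = 2
Entry delta = -1 - -2 = 1
Det delta = entry_delta * cofactor = 1 * 2 = 2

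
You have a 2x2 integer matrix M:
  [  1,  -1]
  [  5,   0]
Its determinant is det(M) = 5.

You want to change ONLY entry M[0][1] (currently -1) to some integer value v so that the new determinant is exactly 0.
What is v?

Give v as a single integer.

Answer: 0

Derivation:
det is linear in entry M[0][1]: det = old_det + (v - -1) * C_01
Cofactor C_01 = -5
Want det = 0: 5 + (v - -1) * -5 = 0
  (v - -1) = -5 / -5 = 1
  v = -1 + (1) = 0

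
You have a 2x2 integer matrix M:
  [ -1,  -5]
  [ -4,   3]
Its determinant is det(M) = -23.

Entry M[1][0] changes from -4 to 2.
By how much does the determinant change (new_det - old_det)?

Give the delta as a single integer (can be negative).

Cofactor C_10 = 5
Entry delta = 2 - -4 = 6
Det delta = entry_delta * cofactor = 6 * 5 = 30

Answer: 30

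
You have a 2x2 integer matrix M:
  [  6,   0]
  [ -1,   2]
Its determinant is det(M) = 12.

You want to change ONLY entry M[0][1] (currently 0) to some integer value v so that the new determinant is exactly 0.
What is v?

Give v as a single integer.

det is linear in entry M[0][1]: det = old_det + (v - 0) * C_01
Cofactor C_01 = 1
Want det = 0: 12 + (v - 0) * 1 = 0
  (v - 0) = -12 / 1 = -12
  v = 0 + (-12) = -12

Answer: -12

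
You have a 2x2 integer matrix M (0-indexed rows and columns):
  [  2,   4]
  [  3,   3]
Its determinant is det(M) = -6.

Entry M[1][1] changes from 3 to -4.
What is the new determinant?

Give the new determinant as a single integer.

det is linear in row 1: changing M[1][1] by delta changes det by delta * cofactor(1,1).
Cofactor C_11 = (-1)^(1+1) * minor(1,1) = 2
Entry delta = -4 - 3 = -7
Det delta = -7 * 2 = -14
New det = -6 + -14 = -20

Answer: -20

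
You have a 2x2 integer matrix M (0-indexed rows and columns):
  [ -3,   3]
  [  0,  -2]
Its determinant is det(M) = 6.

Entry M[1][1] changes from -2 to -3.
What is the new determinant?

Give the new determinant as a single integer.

Answer: 9

Derivation:
det is linear in row 1: changing M[1][1] by delta changes det by delta * cofactor(1,1).
Cofactor C_11 = (-1)^(1+1) * minor(1,1) = -3
Entry delta = -3 - -2 = -1
Det delta = -1 * -3 = 3
New det = 6 + 3 = 9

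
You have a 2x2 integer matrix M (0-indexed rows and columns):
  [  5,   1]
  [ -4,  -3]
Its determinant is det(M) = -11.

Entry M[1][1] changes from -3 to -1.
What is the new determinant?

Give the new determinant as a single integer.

Answer: -1

Derivation:
det is linear in row 1: changing M[1][1] by delta changes det by delta * cofactor(1,1).
Cofactor C_11 = (-1)^(1+1) * minor(1,1) = 5
Entry delta = -1 - -3 = 2
Det delta = 2 * 5 = 10
New det = -11 + 10 = -1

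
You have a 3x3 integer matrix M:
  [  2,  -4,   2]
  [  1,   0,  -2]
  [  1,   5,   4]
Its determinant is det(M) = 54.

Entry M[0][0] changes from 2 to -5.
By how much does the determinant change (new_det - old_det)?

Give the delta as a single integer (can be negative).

Cofactor C_00 = 10
Entry delta = -5 - 2 = -7
Det delta = entry_delta * cofactor = -7 * 10 = -70

Answer: -70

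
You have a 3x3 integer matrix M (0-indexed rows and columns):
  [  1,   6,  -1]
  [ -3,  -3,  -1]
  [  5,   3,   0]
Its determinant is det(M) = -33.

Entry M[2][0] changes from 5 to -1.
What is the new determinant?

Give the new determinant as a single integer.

det is linear in row 2: changing M[2][0] by delta changes det by delta * cofactor(2,0).
Cofactor C_20 = (-1)^(2+0) * minor(2,0) = -9
Entry delta = -1 - 5 = -6
Det delta = -6 * -9 = 54
New det = -33 + 54 = 21

Answer: 21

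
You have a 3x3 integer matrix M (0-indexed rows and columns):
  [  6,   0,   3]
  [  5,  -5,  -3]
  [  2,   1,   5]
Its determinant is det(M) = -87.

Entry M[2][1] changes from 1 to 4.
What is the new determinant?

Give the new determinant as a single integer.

det is linear in row 2: changing M[2][1] by delta changes det by delta * cofactor(2,1).
Cofactor C_21 = (-1)^(2+1) * minor(2,1) = 33
Entry delta = 4 - 1 = 3
Det delta = 3 * 33 = 99
New det = -87 + 99 = 12

Answer: 12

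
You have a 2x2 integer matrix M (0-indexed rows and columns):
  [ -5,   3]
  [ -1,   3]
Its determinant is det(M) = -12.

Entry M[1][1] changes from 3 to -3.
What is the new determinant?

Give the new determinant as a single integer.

det is linear in row 1: changing M[1][1] by delta changes det by delta * cofactor(1,1).
Cofactor C_11 = (-1)^(1+1) * minor(1,1) = -5
Entry delta = -3 - 3 = -6
Det delta = -6 * -5 = 30
New det = -12 + 30 = 18

Answer: 18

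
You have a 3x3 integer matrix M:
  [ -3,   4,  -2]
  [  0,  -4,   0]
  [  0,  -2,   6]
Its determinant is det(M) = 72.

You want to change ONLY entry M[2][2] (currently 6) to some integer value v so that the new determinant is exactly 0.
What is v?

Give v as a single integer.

Answer: 0

Derivation:
det is linear in entry M[2][2]: det = old_det + (v - 6) * C_22
Cofactor C_22 = 12
Want det = 0: 72 + (v - 6) * 12 = 0
  (v - 6) = -72 / 12 = -6
  v = 6 + (-6) = 0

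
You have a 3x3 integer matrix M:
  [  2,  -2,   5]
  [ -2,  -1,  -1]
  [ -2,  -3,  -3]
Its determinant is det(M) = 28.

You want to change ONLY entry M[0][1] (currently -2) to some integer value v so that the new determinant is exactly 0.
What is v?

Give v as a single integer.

Answer: 5

Derivation:
det is linear in entry M[0][1]: det = old_det + (v - -2) * C_01
Cofactor C_01 = -4
Want det = 0: 28 + (v - -2) * -4 = 0
  (v - -2) = -28 / -4 = 7
  v = -2 + (7) = 5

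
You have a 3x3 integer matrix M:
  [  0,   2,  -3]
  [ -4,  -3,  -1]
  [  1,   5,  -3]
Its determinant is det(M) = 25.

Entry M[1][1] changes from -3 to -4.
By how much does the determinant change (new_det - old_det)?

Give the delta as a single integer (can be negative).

Answer: -3

Derivation:
Cofactor C_11 = 3
Entry delta = -4 - -3 = -1
Det delta = entry_delta * cofactor = -1 * 3 = -3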